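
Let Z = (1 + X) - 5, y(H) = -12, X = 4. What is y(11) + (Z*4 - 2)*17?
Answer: -46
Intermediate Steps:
Z = 0 (Z = (1 + 4) - 5 = 5 - 5 = 0)
y(11) + (Z*4 - 2)*17 = -12 + (0*4 - 2)*17 = -12 + (0 - 2)*17 = -12 - 2*17 = -12 - 34 = -46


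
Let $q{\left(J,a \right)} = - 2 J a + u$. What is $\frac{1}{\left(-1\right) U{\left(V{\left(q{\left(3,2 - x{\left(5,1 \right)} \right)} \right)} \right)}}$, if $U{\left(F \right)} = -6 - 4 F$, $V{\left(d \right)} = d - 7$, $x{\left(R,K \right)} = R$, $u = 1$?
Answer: $\frac{1}{54} \approx 0.018519$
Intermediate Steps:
$q{\left(J,a \right)} = 1 - 2 J a$ ($q{\left(J,a \right)} = - 2 J a + 1 = 1 - 2 J a$)
$V{\left(d \right)} = -7 + d$ ($V{\left(d \right)} = d - 7 = -7 + d$)
$\frac{1}{\left(-1\right) U{\left(V{\left(q{\left(3,2 - x{\left(5,1 \right)} \right)} \right)} \right)}} = \frac{1}{\left(-1\right) \left(-6 - 4 \left(-7 - \left(-1 + 6 \left(2 - 5\right)\right)\right)\right)} = \frac{1}{\left(-1\right) \left(-6 - 4 \left(-7 - \left(-1 + 6 \left(-3\right)\right)\right)\right)} = \frac{1}{\left(-1\right) \left(-6 - 4 \left(-7 + \left(1 + 18\right)\right)\right)} = \frac{1}{\left(-1\right) \left(-6 - 4 \left(-7 + 19\right)\right)} = \frac{1}{\left(-1\right) \left(-6 - 48\right)} = \frac{1}{\left(-1\right) \left(-54\right)} = \frac{1}{54}$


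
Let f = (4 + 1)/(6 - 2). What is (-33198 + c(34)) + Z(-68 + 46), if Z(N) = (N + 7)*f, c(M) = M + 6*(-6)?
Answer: -132875/4 ≈ -33219.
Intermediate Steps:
f = 5/4 ≈ 1.2500
c(M) = -36 + M (c(M) = M - 36 = -36 + M)
Z(N) = 35/4 + 5*N/4 (Z(N) = (N + 7)*(5/4) = (7 + N)*(5/4) = 35/4 + 5*N/4)
(-33198 + c(34)) + Z(-68 + 46) = (-33198 + (-36 + 34)) + (35/4 + 5*(-68 + 46)/4) = (-33198 - 2) + (35/4 + (5/4)*(-22)) = -33200 + (35/4 - 55/2) = -33200 - 75/4 = -132875/4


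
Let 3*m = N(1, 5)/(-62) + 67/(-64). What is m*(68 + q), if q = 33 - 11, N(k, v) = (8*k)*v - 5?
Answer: -47955/992 ≈ -48.342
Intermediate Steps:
N(k, v) = -5 + 8*k*v (N(k, v) = 8*k*v - 5 = -5 + 8*k*v)
q = 22
m = -3197/5952 (m = ((-5 + 8*1*5)/(-62) + 67/(-64))/3 = ((-5 + 40)*(-1/62) + 67*(-1/64))/3 = (35*(-1/62) - 67/64)/3 = (-35/62 - 67/64)/3 = (⅓)*(-3197/1984) = -3197/5952 ≈ -0.53713)
m*(68 + q) = -3197*(68 + 22)/5952 = -3197/5952*90 = -47955/992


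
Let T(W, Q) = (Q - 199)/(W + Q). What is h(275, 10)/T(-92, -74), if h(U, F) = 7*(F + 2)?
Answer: 664/13 ≈ 51.077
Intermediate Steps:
T(W, Q) = (-199 + Q)/(Q + W)
h(U, F) = 14 + 7*F (h(U, F) = 7*(2 + F) = 14 + 7*F)
h(275, 10)/T(-92, -74) = (14 + 7*10)/(((-199 - 74)/(-74 - 92))) = (14 + 70)/((-273/(-166))) = 84/((-1/166*(-273))) = 84/(273/166) = 84*(166/273) = 664/13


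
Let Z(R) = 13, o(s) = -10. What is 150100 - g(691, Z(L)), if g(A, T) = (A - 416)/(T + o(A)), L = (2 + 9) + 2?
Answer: 450025/3 ≈ 1.5001e+5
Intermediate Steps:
L = 13 (L = 11 + 2 = 13)
g(A, T) = (-416 + A)/(-10 + T) (g(A, T) = (A - 416)/(T - 10) = (-416 + A)/(-10 + T))
150100 - g(691, Z(L)) = 150100 - (-416 + 691)/(-10 + 13) = 150100 - 275/3 = 450025/3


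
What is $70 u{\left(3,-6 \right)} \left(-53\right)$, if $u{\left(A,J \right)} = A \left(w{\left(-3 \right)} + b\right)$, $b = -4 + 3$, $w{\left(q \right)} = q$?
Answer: $44520$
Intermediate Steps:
$b = -1$
$u{\left(A,J \right)} = - 4 A$ ($u{\left(A,J \right)} = A \left(-3 - 1\right) = A \left(-4\right) = - 4 A$)
$70 u{\left(3,-6 \right)} \left(-53\right) = 70 \left(\left(-4\right) 3\right) \left(-53\right) = 70 \left(-12\right) \left(-53\right) = \left(-840\right) \left(-53\right) = 44520$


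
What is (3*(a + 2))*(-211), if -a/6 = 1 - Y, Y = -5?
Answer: 21522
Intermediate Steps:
a = -36 (a = -6*(1 - 1*(-5)) = -6*(1 + 5) = -6*6 = -36)
(3*(a + 2))*(-211) = (3*(-36 + 2))*(-211) = (3*(-34))*(-211) = -102*(-211) = 21522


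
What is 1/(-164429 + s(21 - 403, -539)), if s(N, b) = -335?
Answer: -1/164764 ≈ -6.0693e-6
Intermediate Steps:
1/(-164429 + s(21 - 403, -539)) = 1/(-164429 - 335) = 1/(-164764) = -1/164764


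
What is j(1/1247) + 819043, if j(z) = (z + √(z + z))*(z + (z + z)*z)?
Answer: 1588203187775838/1939096223 + 1249*√2494/1939096223 ≈ 8.1904e+5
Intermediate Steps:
j(z) = (z + 2*z²)*(z + √2*√z) (j(z) = (z + √(2*z))*(z + (2*z)*z) = (z + √2*√z)*(z + 2*z²) = (z + 2*z²)*(z + √2*√z))
j(1/1247) + 819043 = ((1/1247)² + 2*(1/1247)³ + √2*(1/1247)^(3/2) + 2*√2*(1/1247)^(5/2)) + 819043 = (1/1555009 + 2*(1/1939096223) + √2*(√1247/1555009) + 2*√2*(√1247/1939096223)) + 819043 = (1/1555009 + 2/1939096223 + √2494/1555009 + 2*√2494/1939096223) + 819043 = (1249/1939096223 + 1249*√2494/1939096223) + 819043 = 1588203187775838/1939096223 + 1249*√2494/1939096223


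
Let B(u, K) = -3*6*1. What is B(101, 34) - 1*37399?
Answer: -37417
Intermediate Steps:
B(u, K) = -18 (B(u, K) = -18*1 = -18)
B(101, 34) - 1*37399 = -18 - 1*37399 = -18 - 37399 = -37417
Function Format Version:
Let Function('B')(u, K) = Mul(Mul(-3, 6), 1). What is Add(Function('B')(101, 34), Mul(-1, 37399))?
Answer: -37417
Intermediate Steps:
Function('B')(u, K) = -18 (Function('B')(u, K) = Mul(-18, 1) = -18)
Add(Function('B')(101, 34), Mul(-1, 37399)) = Add(-18, Mul(-1, 37399)) = Add(-18, -37399) = -37417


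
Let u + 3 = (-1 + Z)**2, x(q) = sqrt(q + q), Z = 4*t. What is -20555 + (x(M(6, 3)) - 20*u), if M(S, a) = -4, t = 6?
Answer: -31075 + 2*I*sqrt(2) ≈ -31075.0 + 2.8284*I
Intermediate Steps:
Z = 24 (Z = 4*6 = 24)
x(q) = sqrt(2)*sqrt(q) (x(q) = sqrt(2*q) = sqrt(2)*sqrt(q))
u = 526 (u = -3 + (-1 + 24)**2 = -3 + 23**2 = -3 + 529 = 526)
-20555 + (x(M(6, 3)) - 20*u) = -20555 + (sqrt(2)*sqrt(-4) - 20*526) = -20555 + (sqrt(2)*(2*I) - 10520) = -20555 + (2*I*sqrt(2) - 10520) = -20555 + (-10520 + 2*I*sqrt(2)) = -31075 + 2*I*sqrt(2)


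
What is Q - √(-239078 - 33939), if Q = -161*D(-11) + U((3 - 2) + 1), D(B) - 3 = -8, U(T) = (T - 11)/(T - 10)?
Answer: 6449/8 - I*√273017 ≈ 806.13 - 522.51*I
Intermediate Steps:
U(T) = (-11 + T)/(-10 + T)
D(B) = -5 (D(B) = 3 - 8 = -5)
Q = 6449/8 (Q = -161*(-5) + (-11 + ((3 - 2) + 1))/(-10 + ((3 - 2) + 1)) = 805 + (-11 + (1 + 1))/(-10 + (1 + 1)) = 805 + (-11 + 2)/(-10 + 2) = 805 - 9/(-8) = 805 - ⅛*(-9) = 805 + 9/8 = 6449/8 ≈ 806.13)
Q - √(-239078 - 33939) = 6449/8 - √(-239078 - 33939) = 6449/8 - √(-273017) = 6449/8 - I*√273017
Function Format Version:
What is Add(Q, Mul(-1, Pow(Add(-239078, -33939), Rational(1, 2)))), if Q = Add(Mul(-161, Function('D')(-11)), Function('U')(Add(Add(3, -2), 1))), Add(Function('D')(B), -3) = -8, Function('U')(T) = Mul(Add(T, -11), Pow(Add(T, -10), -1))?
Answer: Add(Rational(6449, 8), Mul(-1, I, Pow(273017, Rational(1, 2)))) ≈ Add(806.13, Mul(-522.51, I))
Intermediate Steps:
Function('U')(T) = Mul(Pow(Add(-10, T), -1), Add(-11, T)) (Function('U')(T) = Mul(Add(-11, T), Pow(Add(-10, T), -1)) = Mul(Pow(Add(-10, T), -1), Add(-11, T)))
Function('D')(B) = -5 (Function('D')(B) = Add(3, -8) = -5)
Q = Rational(6449, 8) (Q = Add(Mul(-161, -5), Mul(Pow(Add(-10, Add(Add(3, -2), 1)), -1), Add(-11, Add(Add(3, -2), 1)))) = Add(805, Mul(Pow(Add(-10, Add(1, 1)), -1), Add(-11, Add(1, 1)))) = Add(805, Mul(Pow(Add(-10, 2), -1), Add(-11, 2))) = Add(805, Mul(Pow(-8, -1), -9)) = Add(805, Mul(Rational(-1, 8), -9)) = Add(805, Rational(9, 8)) = Rational(6449, 8) ≈ 806.13)
Add(Q, Mul(-1, Pow(Add(-239078, -33939), Rational(1, 2)))) = Add(Rational(6449, 8), Mul(-1, Pow(Add(-239078, -33939), Rational(1, 2)))) = Add(Rational(6449, 8), Mul(-1, Pow(-273017, Rational(1, 2)))) = Add(Rational(6449, 8), Mul(-1, Mul(I, Pow(273017, Rational(1, 2))))) = Add(Rational(6449, 8), Mul(-1, I, Pow(273017, Rational(1, 2))))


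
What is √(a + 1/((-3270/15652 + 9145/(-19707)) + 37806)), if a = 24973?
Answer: √848979955125630887486345073331/5830601491777 ≈ 158.03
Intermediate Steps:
√(a + 1/((-3270/15652 + 9145/(-19707)) + 37806)) = √(24973 + 1/((-3270/15652 + 9145/(-19707)) + 37806)) = √(24973 + 1/((-3270*1/15652 + 9145*(-1/19707)) + 37806)) = √(24973 + 1/((-1635/7826 - 9145/19707) + 37806)) = √(24973 + 1/(-103789715/154226982 + 37806)) = √(24973 + 1/(5830601491777/154226982)) = √(24973 + 154226982/5830601491777) = √(145607611208374003/5830601491777) = √848979955125630887486345073331/5830601491777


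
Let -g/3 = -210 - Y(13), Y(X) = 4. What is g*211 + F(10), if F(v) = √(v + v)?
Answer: 135462 + 2*√5 ≈ 1.3547e+5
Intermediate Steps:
F(v) = √2*√v (F(v) = √(2*v) = √2*√v)
g = 642 (g = -3*(-210 - 1*4) = -3*(-210 - 4) = -3*(-214) = 642)
g*211 + F(10) = 642*211 + √2*√10 = 135462 + 2*√5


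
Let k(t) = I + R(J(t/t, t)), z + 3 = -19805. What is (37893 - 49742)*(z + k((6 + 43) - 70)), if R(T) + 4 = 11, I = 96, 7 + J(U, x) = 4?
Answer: 233484545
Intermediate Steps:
z = -19808 (z = -3 - 19805 = -19808)
J(U, x) = -3 (J(U, x) = -7 + 4 = -3)
R(T) = 7 (R(T) = -4 + 11 = 7)
k(t) = 103 (k(t) = 96 + 7 = 103)
(37893 - 49742)*(z + k((6 + 43) - 70)) = (37893 - 49742)*(-19808 + 103) = -11849*(-19705) = 233484545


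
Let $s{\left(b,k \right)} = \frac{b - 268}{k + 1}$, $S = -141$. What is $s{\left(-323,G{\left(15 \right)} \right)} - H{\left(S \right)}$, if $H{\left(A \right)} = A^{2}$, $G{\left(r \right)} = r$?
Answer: $- \frac{318687}{16} \approx -19918.0$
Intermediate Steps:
$s{\left(b,k \right)} = \frac{-268 + b}{1 + k}$
$s{\left(-323,G{\left(15 \right)} \right)} - H{\left(S \right)} = \frac{-268 - 323}{1 + 15} - \left(-141\right)^{2} = \frac{1}{16} \left(-591\right) - 19881 = - \frac{591}{16} - 19881 = - \frac{318687}{16}$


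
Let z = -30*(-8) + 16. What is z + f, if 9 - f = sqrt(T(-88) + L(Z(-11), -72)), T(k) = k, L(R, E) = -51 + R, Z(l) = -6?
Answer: 265 - I*sqrt(145) ≈ 265.0 - 12.042*I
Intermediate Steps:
z = 256 (z = 240 + 16 = 256)
f = 9 - I*sqrt(145) (f = 9 - sqrt(-88 + (-51 - 6)) = 9 - sqrt(-88 - 57) = 9 - sqrt(-145) = 9 - I*sqrt(145) ≈ 9.0 - 12.042*I)
z + f = 256 + (9 - I*sqrt(145)) = 265 - I*sqrt(145)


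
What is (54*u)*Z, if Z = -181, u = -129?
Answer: 1260846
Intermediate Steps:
(54*u)*Z = (54*(-129))*(-181) = -6966*(-181) = 1260846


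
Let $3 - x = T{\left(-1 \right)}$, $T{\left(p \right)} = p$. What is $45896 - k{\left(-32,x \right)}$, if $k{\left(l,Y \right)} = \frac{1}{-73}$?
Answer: $\frac{3350409}{73} \approx 45896.0$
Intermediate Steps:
$x = 4$ ($x = 3 - -1 = 3 + 1 = 4$)
$k{\left(l,Y \right)} = - \frac{1}{73}$
$45896 - k{\left(-32,x \right)} = 45896 - - \frac{1}{73} = 45896 + \frac{1}{73} = \frac{3350409}{73}$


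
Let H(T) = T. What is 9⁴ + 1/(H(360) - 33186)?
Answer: 215371385/32826 ≈ 6561.0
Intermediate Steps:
9⁴ + 1/(H(360) - 33186) = 9⁴ + 1/(360 - 33186) = 6561 + 1/(-32826) = 6561 - 1/32826 = 215371385/32826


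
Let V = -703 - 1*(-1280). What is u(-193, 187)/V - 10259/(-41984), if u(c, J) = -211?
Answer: -2939181/24224768 ≈ -0.12133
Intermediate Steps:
V = 577 (V = -703 + 1280 = 577)
u(-193, 187)/V - 10259/(-41984) = -211/577 - 10259/(-41984) = -211*1/577 - 10259*(-1/41984) = -211/577 + 10259/41984 = -2939181/24224768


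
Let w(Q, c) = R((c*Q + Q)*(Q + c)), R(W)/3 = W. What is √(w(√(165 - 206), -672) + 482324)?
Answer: √(564857 + 1352736*I*√41) ≈ 2150.0 + 2014.4*I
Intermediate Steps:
R(W) = 3*W
w(Q, c) = 3*(Q + c)*(Q + Q*c) (w(Q, c) = 3*((c*Q + Q)*(Q + c)) = 3*((Q*c + Q)*(Q + c)) = 3*((Q + Q*c)*(Q + c)) = 3*((Q + c)*(Q + Q*c)) = 3*(Q + c)*(Q + Q*c))
√(w(√(165 - 206), -672) + 482324) = √(3*√(165 - 206)*(√(165 - 206) - 672 + (-672)² + √(165 - 206)*(-672)) + 482324) = √(3*√(-41)*(√(-41) - 672 + 451584 + √(-41)*(-672)) + 482324) = √(3*(I*√41)*(I*√41 - 672 + 451584 + (I*√41)*(-672)) + 482324) = √(3*(I*√41)*(I*√41 - 672 + 451584 - 672*I*√41) + 482324) = √(3*(I*√41)*(450912 - 671*I*√41) + 482324) = √(3*I*√41*(450912 - 671*I*√41) + 482324) = √(482324 + 3*I*√41*(450912 - 671*I*√41))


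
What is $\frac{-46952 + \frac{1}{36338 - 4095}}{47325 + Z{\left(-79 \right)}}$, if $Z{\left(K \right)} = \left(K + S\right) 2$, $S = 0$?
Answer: $- \frac{1513873335}{1520805581} \approx -0.99544$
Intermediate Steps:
$Z{\left(K \right)} = 2 K$ ($Z{\left(K \right)} = \left(K + 0\right) 2 = K 2 = 2 K$)
$\frac{-46952 + \frac{1}{36338 - 4095}}{47325 + Z{\left(-79 \right)}} = \frac{-46952 + \frac{1}{36338 - 4095}}{47325 + 2 \left(-79\right)} = \frac{-46952 + \frac{1}{32243}}{47325 - 158} = \frac{-46952 + \frac{1}{32243}}{47167} = \left(- \frac{1513873335}{32243}\right) \frac{1}{47167} = - \frac{1513873335}{1520805581}$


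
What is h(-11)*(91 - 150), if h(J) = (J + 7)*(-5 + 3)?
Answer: -472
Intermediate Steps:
h(J) = -14 - 2*J (h(J) = (7 + J)*(-2) = -14 - 2*J)
h(-11)*(91 - 150) = (-14 - 2*(-11))*(91 - 150) = (-14 + 22)*(-59) = 8*(-59) = -472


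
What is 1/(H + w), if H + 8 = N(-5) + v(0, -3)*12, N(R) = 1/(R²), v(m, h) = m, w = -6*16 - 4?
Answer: -25/2699 ≈ -0.0092627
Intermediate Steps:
w = -100 (w = -96 - 4 = -100)
N(R) = R⁻²
H = -199/25 (H = -8 + ((-5)⁻² + 0*12) = -8 + (1/25 + 0) = -8 + 1/25 = -199/25 ≈ -7.9600)
1/(H + w) = 1/(-199/25 - 100) = 1/(-2699/25) = -25/2699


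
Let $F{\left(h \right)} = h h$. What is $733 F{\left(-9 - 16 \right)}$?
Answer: $458125$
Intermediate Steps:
$F{\left(h \right)} = h^{2}$
$733 F{\left(-9 - 16 \right)} = 733 \left(-9 - 16\right)^{2} = 733 \left(-25\right)^{2} = 733 \cdot 625 = 458125$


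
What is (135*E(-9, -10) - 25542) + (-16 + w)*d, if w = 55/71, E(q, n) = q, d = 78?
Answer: -1984065/71 ≈ -27945.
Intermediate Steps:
w = 55/71 (w = 55*(1/71) = 55/71 ≈ 0.77465)
(135*E(-9, -10) - 25542) + (-16 + w)*d = (135*(-9) - 25542) + (-16 + 55/71)*78 = (-1215 - 25542) - 1081/71*78 = -26757 - 84318/71 = -1984065/71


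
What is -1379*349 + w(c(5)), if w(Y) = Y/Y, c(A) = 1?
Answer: -481270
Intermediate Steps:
w(Y) = 1
-1379*349 + w(c(5)) = -1379*349 + 1 = -481271 + 1 = -481270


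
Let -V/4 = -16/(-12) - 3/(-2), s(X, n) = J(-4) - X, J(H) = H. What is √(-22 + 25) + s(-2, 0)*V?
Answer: 68/3 + √3 ≈ 24.399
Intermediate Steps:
s(X, n) = -4 - X
V = -34/3 (V = -4*(-16/(-12) - 3/(-2)) = -4*(-16*(-1/12) - 3*(-½)) = -4*(4/3 + 3/2) = -4*17/6 = -34/3 ≈ -11.333)
√(-22 + 25) + s(-2, 0)*V = √(-22 + 25) + (-4 - 1*(-2))*(-34/3) = √3 + (-4 + 2)*(-34/3) = √3 - 2*(-34/3) = √3 + 68/3 = 68/3 + √3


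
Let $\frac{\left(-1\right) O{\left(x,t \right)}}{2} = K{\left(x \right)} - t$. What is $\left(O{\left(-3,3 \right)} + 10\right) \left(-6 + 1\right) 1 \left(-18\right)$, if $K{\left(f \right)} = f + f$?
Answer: $2520$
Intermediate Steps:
$K{\left(f \right)} = 2 f$
$O{\left(x,t \right)} = - 4 x + 2 t$ ($O{\left(x,t \right)} = - 2 \left(2 x - t\right) = - 2 \left(- t + 2 x\right) = - 4 x + 2 t$)
$\left(O{\left(-3,3 \right)} + 10\right) \left(-6 + 1\right) 1 \left(-18\right) = \left(\left(\left(-4\right) \left(-3\right) + 2 \cdot 3\right) + 10\right) \left(-6 + 1\right) 1 \left(-18\right) = \left(\left(12 + 6\right) + 10\right) \left(-5\right) 1 \left(-18\right) = \left(18 + 10\right) \left(-5\right) 1 \left(-18\right) = 28 \left(-5\right) 1 \left(-18\right) = \left(-140\right) 1 \left(-18\right) = \left(-140\right) \left(-18\right) = 2520$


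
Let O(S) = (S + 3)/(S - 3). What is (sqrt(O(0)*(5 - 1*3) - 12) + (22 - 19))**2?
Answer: (3 + I*sqrt(14))**2 ≈ -5.0 + 22.45*I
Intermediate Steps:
O(S) = (3 + S)/(-3 + S)
(sqrt(O(0)*(5 - 1*3) - 12) + (22 - 19))**2 = (sqrt(((3 + 0)/(-3 + 0))*(5 - 1*3) - 12) + (22 - 19))**2 = (sqrt((3/(-3))*(5 - 3) - 12) + 3)**2 = (sqrt(-1/3*3*2 - 12) + 3)**2 = (sqrt(-1*2 - 12) + 3)**2 = (sqrt(-2 - 12) + 3)**2 = (sqrt(-14) + 3)**2 = (I*sqrt(14) + 3)**2 = (3 + I*sqrt(14))**2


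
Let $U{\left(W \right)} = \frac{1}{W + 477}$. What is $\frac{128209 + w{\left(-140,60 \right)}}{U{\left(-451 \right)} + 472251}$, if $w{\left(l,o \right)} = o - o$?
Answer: $\frac{3333434}{12278527} \approx 0.27148$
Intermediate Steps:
$w{\left(l,o \right)} = 0$
$U{\left(W \right)} = \frac{1}{477 + W}$
$\frac{128209 + w{\left(-140,60 \right)}}{U{\left(-451 \right)} + 472251} = \frac{128209 + 0}{\frac{1}{477 - 451} + 472251} = \frac{128209}{\frac{1}{26} + 472251} = \frac{128209}{\frac{12278527}{26}} = 128209 \cdot \frac{26}{12278527} = \frac{3333434}{12278527}$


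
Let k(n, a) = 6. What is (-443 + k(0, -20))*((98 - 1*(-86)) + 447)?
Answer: -275747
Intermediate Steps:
(-443 + k(0, -20))*((98 - 1*(-86)) + 447) = (-443 + 6)*((98 - 1*(-86)) + 447) = -437*((98 + 86) + 447) = -437*(184 + 447) = -437*631 = -275747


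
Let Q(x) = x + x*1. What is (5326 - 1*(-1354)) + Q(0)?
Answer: 6680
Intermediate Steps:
Q(x) = 2*x (Q(x) = x + x = 2*x)
(5326 - 1*(-1354)) + Q(0) = (5326 - 1*(-1354)) + 2*0 = (5326 + 1354) + 0 = 6680 + 0 = 6680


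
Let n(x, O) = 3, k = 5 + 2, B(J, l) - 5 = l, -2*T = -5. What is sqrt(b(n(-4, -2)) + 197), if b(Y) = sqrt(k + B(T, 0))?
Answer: sqrt(197 + 2*sqrt(3)) ≈ 14.159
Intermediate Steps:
T = 5/2 (T = -1/2*(-5) = 5/2 ≈ 2.5000)
B(J, l) = 5 + l
k = 7
b(Y) = 2*sqrt(3) (b(Y) = sqrt(7 + (5 + 0)) = sqrt(7 + 5) = sqrt(12) = 2*sqrt(3))
sqrt(b(n(-4, -2)) + 197) = sqrt(2*sqrt(3) + 197) = sqrt(197 + 2*sqrt(3))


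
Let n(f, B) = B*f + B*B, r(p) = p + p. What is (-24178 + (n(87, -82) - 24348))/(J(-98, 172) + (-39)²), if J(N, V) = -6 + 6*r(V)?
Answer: -16312/1193 ≈ -13.673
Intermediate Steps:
r(p) = 2*p
n(f, B) = B² + B*f (n(f, B) = B*f + B² = B² + B*f)
J(N, V) = -6 + 12*V (J(N, V) = -6 + 6*(2*V) = -6 + 12*V)
(-24178 + (n(87, -82) - 24348))/(J(-98, 172) + (-39)²) = (-24178 + (-82*(-82 + 87) - 24348))/((-6 + 12*172) + (-39)²) = (-24178 + (-82*5 - 24348))/((-6 + 2064) + 1521) = (-24178 + (-410 - 24348))/(2058 + 1521) = (-24178 - 24758)/3579 = -48936*1/3579 = -16312/1193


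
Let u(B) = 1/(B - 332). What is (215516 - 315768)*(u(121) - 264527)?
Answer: 5595585229896/211 ≈ 2.6519e+10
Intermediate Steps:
u(B) = 1/(-332 + B)
(215516 - 315768)*(u(121) - 264527) = (215516 - 315768)*(1/(-332 + 121) - 264527) = -100252*(1/(-211) - 264527) = -100252*(-1/211 - 264527) = -100252*(-55815198/211) = 5595585229896/211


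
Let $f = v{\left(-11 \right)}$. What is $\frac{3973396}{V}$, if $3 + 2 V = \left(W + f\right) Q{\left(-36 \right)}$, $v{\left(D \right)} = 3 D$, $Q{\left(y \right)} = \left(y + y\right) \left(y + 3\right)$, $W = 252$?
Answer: $\frac{7946792}{520341} \approx 15.272$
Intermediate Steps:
$Q{\left(y \right)} = 2 y \left(3 + y\right)$
$f = -33$ ($f = 3 \left(-11\right) = -33$)
$V = \frac{520341}{2}$ ($V = - \frac{3}{2} + \frac{\left(252 - 33\right) 2 \left(-36\right) \left(3 - 36\right)}{2} = - \frac{3}{2} + \frac{219 \cdot 2 \left(-36\right) \left(-33\right)}{2} = - \frac{3}{2} + \frac{219 \cdot 2376}{2} = - \frac{3}{2} + \frac{1}{2} \cdot 520344 = - \frac{3}{2} + 260172 = \frac{520341}{2} \approx 2.6017 \cdot 10^{5}$)
$\frac{3973396}{V} = \frac{3973396}{\frac{520341}{2}} = 3973396 \cdot \frac{2}{520341} = \frac{7946792}{520341}$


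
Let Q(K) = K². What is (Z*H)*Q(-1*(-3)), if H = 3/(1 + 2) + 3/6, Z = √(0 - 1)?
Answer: 27*I/2 ≈ 13.5*I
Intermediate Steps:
Z = I (Z = √(-1) = I ≈ 1.0*I)
H = 3/2 (H = 3/3 + 3*(⅙) = 3*(⅓) + ½ = 1 + ½ = 3/2 ≈ 1.5000)
(Z*H)*Q(-1*(-3)) = (I*(3/2))*(-1*(-3))² = (3*I/2)*3² = (3*I/2)*9 = 27*I/2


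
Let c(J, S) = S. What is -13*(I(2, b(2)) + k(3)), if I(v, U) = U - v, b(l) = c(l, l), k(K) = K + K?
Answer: -78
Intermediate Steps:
k(K) = 2*K
b(l) = l
-13*(I(2, b(2)) + k(3)) = -13*((2 - 1*2) + 2*3) = -13*((2 - 2) + 6) = -13*(0 + 6) = -13*6 = -78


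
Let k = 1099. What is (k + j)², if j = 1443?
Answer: 6461764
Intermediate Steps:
(k + j)² = (1099 + 1443)² = 2542² = 6461764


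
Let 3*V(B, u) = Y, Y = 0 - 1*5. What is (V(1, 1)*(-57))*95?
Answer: 9025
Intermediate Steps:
Y = -5 (Y = 0 - 5 = -5)
V(B, u) = -5/3 (V(B, u) = (⅓)*(-5) = -5/3)
(V(1, 1)*(-57))*95 = -5/3*(-57)*95 = 95*95 = 9025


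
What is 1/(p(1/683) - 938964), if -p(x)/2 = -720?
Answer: -1/937524 ≈ -1.0666e-6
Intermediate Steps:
p(x) = 1440 (p(x) = -2*(-720) = 1440)
1/(p(1/683) - 938964) = 1/(1440 - 938964) = 1/(-937524) = -1/937524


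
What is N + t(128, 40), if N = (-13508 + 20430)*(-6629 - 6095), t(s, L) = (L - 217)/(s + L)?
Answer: -4932229627/56 ≈ -8.8076e+7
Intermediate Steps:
t(s, L) = (-217 + L)/(L + s)
N = -88075528 (N = 6922*(-12724) = -88075528)
N + t(128, 40) = -88075528 + (-217 + 40)/(40 + 128) = -88075528 - 177/168 = -88075528 + (1/168)*(-177) = -88075528 - 59/56 = -4932229627/56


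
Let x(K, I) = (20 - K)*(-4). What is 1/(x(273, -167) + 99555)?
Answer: 1/100567 ≈ 9.9436e-6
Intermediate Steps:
x(K, I) = -80 + 4*K
1/(x(273, -167) + 99555) = 1/((-80 + 4*273) + 99555) = 1/((-80 + 1092) + 99555) = 1/(1012 + 99555) = 1/100567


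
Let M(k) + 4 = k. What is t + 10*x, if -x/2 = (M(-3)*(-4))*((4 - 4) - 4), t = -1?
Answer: 2239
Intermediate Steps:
M(k) = -4 + k
x = 224 (x = -2*(-4 - 3)*(-4)*((4 - 4) - 4) = -2*(-7*(-4))*(0 - 4) = -56*(-4) = -2*(-112) = 224)
t + 10*x = -1 + 10*224 = -1 + 2240 = 2239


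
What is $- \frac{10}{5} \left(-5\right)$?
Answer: $10$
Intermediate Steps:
$- \frac{10}{5} \left(-5\right) = \left(-10\right) \frac{1}{5} \left(-5\right) = \left(-2\right) \left(-5\right) = 10$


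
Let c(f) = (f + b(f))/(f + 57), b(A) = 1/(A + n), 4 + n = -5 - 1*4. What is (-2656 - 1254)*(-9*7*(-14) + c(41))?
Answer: -4733752935/1372 ≈ -3.4503e+6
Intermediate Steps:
n = -13 (n = -4 + (-5 - 1*4) = -4 + (-5 - 4) = -4 - 9 = -13)
b(A) = 1/(-13 + A) (b(A) = 1/(A - 13) = 1/(-13 + A))
c(f) = (f + 1/(-13 + f))/(57 + f) (c(f) = (f + 1/(-13 + f))/(f + 57) = (f + 1/(-13 + f))/(57 + f))
(-2656 - 1254)*(-9*7*(-14) + c(41)) = (-2656 - 1254)*(-9*7*(-14) + (1 + 41*(-13 + 41))/((-13 + 41)*(57 + 41))) = -3910*(-63*(-14) + (1 + 41*28)/(28*98)) = -3910*(882 + (1/28)*(1/98)*(1 + 1148)) = -3910*(882 + (1/28)*(1/98)*1149) = -3910*(882 + 1149/2744) = -3910*2421357/2744 = -4733752935/1372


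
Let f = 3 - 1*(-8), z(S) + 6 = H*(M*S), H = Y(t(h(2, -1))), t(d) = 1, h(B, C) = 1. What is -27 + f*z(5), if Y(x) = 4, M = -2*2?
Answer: -973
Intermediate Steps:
M = -4
H = 4
z(S) = -6 - 16*S (z(S) = -6 + 4*(-4*S) = -6 - 16*S)
f = 11 (f = 3 + 8 = 11)
-27 + f*z(5) = -27 + 11*(-6 - 16*5) = -27 + 11*(-6 - 80) = -27 + 11*(-86) = -27 - 946 = -973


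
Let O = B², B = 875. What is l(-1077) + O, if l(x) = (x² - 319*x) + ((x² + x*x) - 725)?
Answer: 4588250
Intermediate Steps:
O = 765625 (O = 875² = 765625)
l(x) = -725 - 319*x + 3*x² (l(x) = (x² - 319*x) + ((x² + x²) - 725) = (x² - 319*x) + (2*x² - 725) = (x² - 319*x) + (-725 + 2*x²) = -725 - 319*x + 3*x²)
l(-1077) + O = (-725 - 319*(-1077) + 3*(-1077)²) + 765625 = (-725 + 343563 + 3*1159929) + 765625 = (-725 + 343563 + 3479787) + 765625 = 3822625 + 765625 = 4588250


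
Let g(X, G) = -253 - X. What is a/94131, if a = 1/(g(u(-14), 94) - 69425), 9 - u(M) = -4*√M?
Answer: I/(94131*(-69687*I + 4*√14)) ≈ -1.5245e-10 + 3.2741e-14*I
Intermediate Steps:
u(M) = 9 + 4*√M (u(M) = 9 - (-4)*√M = 9 + 4*√M)
a = 1/(-69687 - 4*I*√14) (a = 1/((-253 - (9 + 4*√(-14))) - 69425) = 1/((-253 - (9 + 4*(I*√14))) - 69425) = 1/((-253 - (9 + 4*I*√14)) - 69425) = 1/((-253 + (-9 - 4*I*√14)) - 69425) = 1/((-262 - 4*I*√14) - 69425) = 1/(-69687 - 4*I*√14) ≈ -1.435e-5 + 3.08e-9*I)
a/94131 = (I/(-69687*I + 4*√14))/94131 = (I/(-69687*I + 4*√14))*(1/94131) = I/(94131*(-69687*I + 4*√14))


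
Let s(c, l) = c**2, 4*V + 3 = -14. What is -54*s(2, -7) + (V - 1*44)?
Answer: -1057/4 ≈ -264.25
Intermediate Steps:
V = -17/4 (V = -3/4 + (1/4)*(-14) = -3/4 - 7/2 = -17/4 ≈ -4.2500)
-54*s(2, -7) + (V - 1*44) = -54*2**2 + (-17/4 - 1*44) = -54*4 + (-17/4 - 44) = -216 - 193/4 = -1057/4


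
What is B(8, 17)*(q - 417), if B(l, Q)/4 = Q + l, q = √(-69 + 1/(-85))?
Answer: -41700 + 20*I*√498610/17 ≈ -41700.0 + 830.73*I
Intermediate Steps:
q = I*√498610/85 (q = √(-69 - 1/85) = √(-5866/85) = I*√498610/85 ≈ 8.3073*I)
B(l, Q) = 4*Q + 4*l (B(l, Q) = 4*(Q + l) = 4*Q + 4*l)
B(8, 17)*(q - 417) = (4*17 + 4*8)*(I*√498610/85 - 417) = (68 + 32)*(-417 + I*√498610/85) = 100*(-417 + I*√498610/85) = -41700 + 20*I*√498610/17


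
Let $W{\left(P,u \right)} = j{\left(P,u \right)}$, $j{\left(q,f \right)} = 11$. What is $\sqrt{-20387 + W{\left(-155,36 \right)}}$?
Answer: $6 i \sqrt{566} \approx 142.74 i$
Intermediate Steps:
$W{\left(P,u \right)} = 11$
$\sqrt{-20387 + W{\left(-155,36 \right)}} = \sqrt{-20387 + 11} = \sqrt{-20376} = 6 i \sqrt{566}$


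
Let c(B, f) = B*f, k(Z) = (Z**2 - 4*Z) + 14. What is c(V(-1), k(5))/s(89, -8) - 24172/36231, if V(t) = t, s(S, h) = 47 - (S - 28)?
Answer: 349981/507234 ≈ 0.68998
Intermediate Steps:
s(S, h) = 75 - S (s(S, h) = 47 - (-28 + S) = 47 + (28 - S) = 75 - S)
k(Z) = 14 + Z**2 - 4*Z
c(V(-1), k(5))/s(89, -8) - 24172/36231 = (-(14 + 5**2 - 4*5))/(75 - 1*89) - 24172/36231 = (-(14 + 25 - 20))/(75 - 89) - 24172*1/36231 = -1*19/(-14) - 24172/36231 = -19*(-1/14) - 24172/36231 = 19/14 - 24172/36231 = 349981/507234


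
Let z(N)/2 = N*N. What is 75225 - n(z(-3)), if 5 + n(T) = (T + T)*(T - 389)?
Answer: 88586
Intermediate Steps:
z(N) = 2*N**2 (z(N) = 2*(N*N) = 2*N**2)
n(T) = -5 + 2*T*(-389 + T) (n(T) = -5 + (T + T)*(T - 389) = -5 + (2*T)*(-389 + T) = -5 + 2*T*(-389 + T))
75225 - n(z(-3)) = 75225 - (-5 - 1556*(-3)**2 + 2*(2*(-3)**2)**2) = 75225 - (-5 - 1556*9 + 2*(2*9)**2) = 75225 - (-5 - 778*18 + 2*18**2) = 75225 - (-5 - 14004 + 2*324) = 75225 - (-5 - 14004 + 648) = 75225 - 1*(-13361) = 75225 + 13361 = 88586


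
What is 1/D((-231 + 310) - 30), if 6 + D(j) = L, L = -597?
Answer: -1/603 ≈ -0.0016584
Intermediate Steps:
D(j) = -603 (D(j) = -6 - 597 = -603)
1/D((-231 + 310) - 30) = 1/(-603) = -1/603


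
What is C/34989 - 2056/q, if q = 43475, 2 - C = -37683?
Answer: 1566417991/1521146775 ≈ 1.0298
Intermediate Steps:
C = 37685 (C = 2 - 1*(-37683) = 2 + 37683 = 37685)
C/34989 - 2056/q = 37685/34989 - 2056/43475 = 1566417991/1521146775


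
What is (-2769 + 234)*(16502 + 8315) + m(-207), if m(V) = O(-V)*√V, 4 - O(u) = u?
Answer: -62911095 - 609*I*√23 ≈ -6.2911e+7 - 2920.7*I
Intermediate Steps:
O(u) = 4 - u
m(V) = √V*(4 + V) (m(V) = (4 - (-1)*V)*√V = (4 + V)*√V = √V*(4 + V))
(-2769 + 234)*(16502 + 8315) + m(-207) = (-2769 + 234)*(16502 + 8315) + √(-207)*(4 - 207) = -2535*24817 + (3*I*√23)*(-203) = -62911095 - 609*I*√23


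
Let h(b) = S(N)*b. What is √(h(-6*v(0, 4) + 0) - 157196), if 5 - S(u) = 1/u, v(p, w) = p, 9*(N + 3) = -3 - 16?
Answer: 2*I*√39299 ≈ 396.48*I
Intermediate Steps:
N = -46/9 (N = -3 + (-3 - 16)/9 = -3 + (⅑)*(-19) = -3 - 19/9 = -46/9 ≈ -5.1111)
S(u) = 5 - 1/u
h(b) = 239*b/46 (h(b) = (5 - 1/(-46/9))*b = (5 - 1*(-9/46))*b = (5 + 9/46)*b = 239*b/46)
√(h(-6*v(0, 4) + 0) - 157196) = √(239*(-6*0 + 0)/46 - 157196) = √(239*(0 + 0)/46 - 157196) = √((239/46)*0 - 157196) = √(0 - 157196) = √(-157196) = 2*I*√39299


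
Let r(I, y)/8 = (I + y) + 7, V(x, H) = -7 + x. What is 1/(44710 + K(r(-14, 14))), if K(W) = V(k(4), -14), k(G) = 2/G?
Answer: 2/89407 ≈ 2.2370e-5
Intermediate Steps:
r(I, y) = 56 + 8*I + 8*y (r(I, y) = 8*((I + y) + 7) = 8*(7 + I + y) = 56 + 8*I + 8*y)
K(W) = -13/2 (K(W) = -7 + 2/4 = -7 + 2*(¼) = -7 + ½ = -13/2)
1/(44710 + K(r(-14, 14))) = 1/(44710 - 13/2) = 1/(89407/2) = 2/89407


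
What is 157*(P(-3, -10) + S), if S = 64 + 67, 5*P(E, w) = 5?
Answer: 20724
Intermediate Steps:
P(E, w) = 1 (P(E, w) = (1/5)*5 = 1)
S = 131
157*(P(-3, -10) + S) = 157*(1 + 131) = 157*132 = 20724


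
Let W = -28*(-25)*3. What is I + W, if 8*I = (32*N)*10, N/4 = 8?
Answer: 3380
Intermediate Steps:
N = 32 (N = 4*8 = 32)
I = 1280 (I = ((32*32)*10)/8 = (1024*10)/8 = (⅛)*10240 = 1280)
W = 2100 (W = 700*3 = 2100)
I + W = 1280 + 2100 = 3380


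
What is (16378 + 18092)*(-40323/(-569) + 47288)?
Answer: 928869811650/569 ≈ 1.6325e+9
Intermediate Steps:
(16378 + 18092)*(-40323/(-569) + 47288) = 34470*(-40323*(-1/569) + 47288) = 34470*(40323/569 + 47288) = 34470*(26947195/569) = 928869811650/569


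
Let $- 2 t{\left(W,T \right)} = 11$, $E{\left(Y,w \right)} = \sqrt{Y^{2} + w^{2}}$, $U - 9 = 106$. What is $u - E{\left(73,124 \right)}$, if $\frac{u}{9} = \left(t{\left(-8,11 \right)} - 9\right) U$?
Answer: $- \frac{30015}{2} - \sqrt{20705} \approx -15151.0$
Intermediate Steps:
$U = 115$ ($U = 9 + 106 = 115$)
$t{\left(W,T \right)} = - \frac{11}{2}$ ($t{\left(W,T \right)} = \left(- \frac{1}{2}\right) 11 = - \frac{11}{2}$)
$u = - \frac{30015}{2}$ ($u = 9 \left(- \frac{11}{2} - 9\right) 115 = 9 \left(\left(- \frac{29}{2}\right) 115\right) = 9 \left(- \frac{3335}{2}\right) = - \frac{30015}{2} \approx -15008.0$)
$u - E{\left(73,124 \right)} = - \frac{30015}{2} - \sqrt{73^{2} + 124^{2}} = - \frac{30015}{2} - \sqrt{5329 + 15376} = - \frac{30015}{2} - \sqrt{20705}$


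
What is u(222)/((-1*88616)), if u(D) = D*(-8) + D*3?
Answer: 555/44308 ≈ 0.012526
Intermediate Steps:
u(D) = -5*D (u(D) = -8*D + 3*D = -5*D)
u(222)/((-1*88616)) = (-5*222)/((-1*88616)) = -1110/(-88616) = -1110*(-1/88616) = 555/44308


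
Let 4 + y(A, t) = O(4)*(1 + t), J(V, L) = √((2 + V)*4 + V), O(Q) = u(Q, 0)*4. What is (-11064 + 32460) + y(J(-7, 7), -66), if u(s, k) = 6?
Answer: 19832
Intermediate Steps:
O(Q) = 24 (O(Q) = 6*4 = 24)
J(V, L) = √(8 + 5*V) (J(V, L) = √((8 + 4*V) + V) = √(8 + 5*V))
y(A, t) = 20 + 24*t (y(A, t) = -4 + 24*(1 + t) = -4 + (24 + 24*t) = 20 + 24*t)
(-11064 + 32460) + y(J(-7, 7), -66) = (-11064 + 32460) + (20 + 24*(-66)) = 21396 + (20 - 1584) = 21396 - 1564 = 19832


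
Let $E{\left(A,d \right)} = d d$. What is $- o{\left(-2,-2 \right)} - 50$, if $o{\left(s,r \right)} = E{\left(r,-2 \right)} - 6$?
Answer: $-48$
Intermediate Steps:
$E{\left(A,d \right)} = d^{2}$
$o{\left(s,r \right)} = -2$ ($o{\left(s,r \right)} = \left(-2\right)^{2} - 6 = 4 - 6 = -2$)
$- o{\left(-2,-2 \right)} - 50 = \left(-1\right) \left(-2\right) - 50 = 2 - 50 = -48$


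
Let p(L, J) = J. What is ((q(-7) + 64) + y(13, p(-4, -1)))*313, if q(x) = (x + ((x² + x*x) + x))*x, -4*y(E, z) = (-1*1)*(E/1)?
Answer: -651979/4 ≈ -1.6299e+5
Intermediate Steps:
y(E, z) = E/4 (y(E, z) = -(-1*1)*E/1/4 = -(-1)*E*1/4 = -(-1)*E/4 = E/4)
q(x) = x*(2*x + 2*x²) (q(x) = (x + ((x² + x²) + x))*x = (x + (2*x² + x))*x = (x + (x + 2*x²))*x = (2*x + 2*x²)*x = x*(2*x + 2*x²))
((q(-7) + 64) + y(13, p(-4, -1)))*313 = ((2*(-7)²*(1 - 7) + 64) + (¼)*13)*313 = ((2*49*(-6) + 64) + 13/4)*313 = ((-588 + 64) + 13/4)*313 = (-524 + 13/4)*313 = -2083/4*313 = -651979/4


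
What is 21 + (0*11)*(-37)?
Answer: 21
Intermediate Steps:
21 + (0*11)*(-37) = 21 + 0*(-37) = 21 + 0 = 21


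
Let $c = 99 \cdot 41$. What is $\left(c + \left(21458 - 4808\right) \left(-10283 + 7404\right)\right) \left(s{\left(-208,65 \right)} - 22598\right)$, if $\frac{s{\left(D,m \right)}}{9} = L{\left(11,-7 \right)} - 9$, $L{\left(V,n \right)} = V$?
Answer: $1082288550780$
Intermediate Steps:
$c = 4059$
$s{\left(D,m \right)} = 18$ ($s{\left(D,m \right)} = 9 \left(11 - 9\right) = 9 \cdot 2 = 18$)
$\left(c + \left(21458 - 4808\right) \left(-10283 + 7404\right)\right) \left(s{\left(-208,65 \right)} - 22598\right) = \left(4059 + \left(21458 - 4808\right) \left(-10283 + 7404\right)\right) \left(18 - 22598\right) = \left(4059 + 16650 \left(-2879\right)\right) \left(-22580\right) = \left(4059 - 47935350\right) \left(-22580\right) = \left(-47931291\right) \left(-22580\right) = 1082288550780$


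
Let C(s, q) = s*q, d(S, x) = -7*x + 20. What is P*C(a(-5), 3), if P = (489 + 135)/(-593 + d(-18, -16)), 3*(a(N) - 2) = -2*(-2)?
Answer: -6240/461 ≈ -13.536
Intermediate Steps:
d(S, x) = 20 - 7*x
a(N) = 10/3 (a(N) = 2 + (-2*(-2))/3 = 2 + (⅓)*4 = 2 + 4/3 = 10/3)
C(s, q) = q*s
P = -624/461 (P = (489 + 135)/(-593 + (20 - 7*(-16))) = 624/(-593 + (20 + 112)) = 624/(-593 + 132) = 624/(-461) = 624*(-1/461) = -624/461 ≈ -1.3536)
P*C(a(-5), 3) = -1872*10/(461*3) = -624/461*10 = -6240/461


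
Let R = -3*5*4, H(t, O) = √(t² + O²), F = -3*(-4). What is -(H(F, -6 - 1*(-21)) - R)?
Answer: -60 - 3*√41 ≈ -79.209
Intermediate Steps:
F = 12
H(t, O) = √(O² + t²)
R = -60 (R = -15*4 = -60)
-(H(F, -6 - 1*(-21)) - R) = -(√((-6 - 1*(-21))² + 12²) - 1*(-60)) = -(√((-6 + 21)² + 144) + 60) = -(√(15² + 144) + 60) = -(√(225 + 144) + 60) = -(√369 + 60) = -(3*√41 + 60) = -(60 + 3*√41) = -60 - 3*√41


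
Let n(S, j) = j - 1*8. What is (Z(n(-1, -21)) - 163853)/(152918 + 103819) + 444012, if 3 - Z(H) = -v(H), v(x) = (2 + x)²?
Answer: 113994145723/256737 ≈ 4.4401e+5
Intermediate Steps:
n(S, j) = -8 + j (n(S, j) = j - 8 = -8 + j)
Z(H) = 3 + (2 + H)² (Z(H) = 3 - (-1)*(2 + H)² = 3 + (2 + H)²)
(Z(n(-1, -21)) - 163853)/(152918 + 103819) + 444012 = ((3 + (2 + (-8 - 21))²) - 163853)/(152918 + 103819) + 444012 = ((3 + (2 - 29)²) - 163853)/256737 + 444012 = ((3 + (-27)²) - 163853)*(1/256737) + 444012 = ((3 + 729) - 163853)*(1/256737) + 444012 = (732 - 163853)*(1/256737) + 444012 = -163121*1/256737 + 444012 = -163121/256737 + 444012 = 113994145723/256737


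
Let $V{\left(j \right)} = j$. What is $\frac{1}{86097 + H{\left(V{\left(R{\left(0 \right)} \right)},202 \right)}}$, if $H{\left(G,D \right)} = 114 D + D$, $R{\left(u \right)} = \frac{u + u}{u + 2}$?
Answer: $\frac{1}{109327} \approx 9.1469 \cdot 10^{-6}$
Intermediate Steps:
$R{\left(u \right)} = \frac{2 u}{2 + u}$
$H{\left(G,D \right)} = 115 D$
$\frac{1}{86097 + H{\left(V{\left(R{\left(0 \right)} \right)},202 \right)}} = \frac{1}{86097 + 115 \cdot 202} = \frac{1}{86097 + 23230} = \frac{1}{109327}$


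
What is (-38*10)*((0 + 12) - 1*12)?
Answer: 0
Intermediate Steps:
(-38*10)*((0 + 12) - 1*12) = -380*(12 - 12) = -380*0 = 0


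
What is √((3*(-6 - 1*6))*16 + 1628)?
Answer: 2*√263 ≈ 32.435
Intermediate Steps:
√((3*(-6 - 1*6))*16 + 1628) = √((3*(-6 - 6))*16 + 1628) = √((3*(-12))*16 + 1628) = √(-36*16 + 1628) = √(-576 + 1628) = √1052 = 2*√263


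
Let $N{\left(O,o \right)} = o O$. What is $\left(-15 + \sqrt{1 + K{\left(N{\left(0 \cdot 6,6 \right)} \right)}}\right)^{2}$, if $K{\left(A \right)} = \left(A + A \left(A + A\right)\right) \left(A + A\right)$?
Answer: $196$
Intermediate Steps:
$N{\left(O,o \right)} = O o$
$K{\left(A \right)} = 2 A \left(A + 2 A^{2}\right)$ ($K{\left(A \right)} = \left(A + A 2 A\right) 2 A = \left(A + 2 A^{2}\right) 2 A = 2 A \left(A + 2 A^{2}\right)$)
$\left(-15 + \sqrt{1 + K{\left(N{\left(0 \cdot 6,6 \right)} \right)}}\right)^{2} = \left(-15 + \sqrt{1 + \left(0 \cdot 6 \cdot 6\right)^{2} \left(2 + 4 \cdot 0 \cdot 6 \cdot 6\right)}\right)^{2} = \left(-15 + \sqrt{1 + \left(0 \cdot 6\right)^{2} \left(2 + 4 \cdot 0 \cdot 6\right)}\right)^{2} = \left(-15 + \sqrt{1 + 0^{2} \left(2 + 4 \cdot 0\right)}\right)^{2} = \left(-15 + \sqrt{1 + 0 \left(2 + 0\right)}\right)^{2} = \left(-15 + \sqrt{1 + 0 \cdot 2}\right)^{2} = \left(-15 + \sqrt{1 + 0}\right)^{2} = \left(-15 + \sqrt{1}\right)^{2} = \left(-15 + 1\right)^{2} = \left(-14\right)^{2} = 196$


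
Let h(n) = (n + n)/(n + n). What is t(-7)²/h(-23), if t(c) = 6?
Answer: 36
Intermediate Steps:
h(n) = 1 (h(n) = (2*n)/((2*n)) = (2*n)*(1/(2*n)) = 1)
t(-7)²/h(-23) = 6²/1 = 36*1 = 36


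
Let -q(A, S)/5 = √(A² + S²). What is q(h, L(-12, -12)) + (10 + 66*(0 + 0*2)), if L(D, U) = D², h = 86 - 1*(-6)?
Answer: 10 - 100*√73 ≈ -844.40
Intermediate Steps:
h = 92 (h = 86 + 6 = 92)
q(A, S) = -5*√(A² + S²)
q(h, L(-12, -12)) + (10 + 66*(0 + 0*2)) = -5*√(92² + ((-12)²)²) + (10 + 66*(0 + 0*2)) = -5*√(8464 + 144²) + (10 + 66*(0 + 0)) = -5*√(8464 + 20736) + (10 + 66*0) = -100*√73 + (10 + 0) = -100*√73 + 10 = 10 - 100*√73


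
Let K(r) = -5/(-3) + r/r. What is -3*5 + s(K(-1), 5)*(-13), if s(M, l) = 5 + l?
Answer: -145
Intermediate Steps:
K(r) = 8/3 (K(r) = -5*(-⅓) + 1 = 5/3 + 1 = 8/3)
-3*5 + s(K(-1), 5)*(-13) = -3*5 + (5 + 5)*(-13) = -15 + 10*(-13) = -15 - 130 = -145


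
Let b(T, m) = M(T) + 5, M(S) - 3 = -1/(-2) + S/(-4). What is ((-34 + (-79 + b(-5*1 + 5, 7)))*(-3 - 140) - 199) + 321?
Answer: 30131/2 ≈ 15066.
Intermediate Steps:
M(S) = 7/2 - S/4 (M(S) = 3 + (-1/(-2) + S/(-4)) = 3 + (-1*(-½) + S*(-¼)) = 3 + (½ - S/4) = 7/2 - S/4)
b(T, m) = 17/2 - T/4 (b(T, m) = (7/2 - T/4) + 5 = 17/2 - T/4)
((-34 + (-79 + b(-5*1 + 5, 7)))*(-3 - 140) - 199) + 321 = ((-34 + (-79 + (17/2 - (-5*1 + 5)/4)))*(-3 - 140) - 199) + 321 = ((-34 + (-79 + (17/2 - (-5 + 5)/4)))*(-143) - 199) + 321 = ((-34 + (-79 + (17/2 - ¼*0)))*(-143) - 199) + 321 = ((-34 + (-79 + (17/2 + 0)))*(-143) - 199) + 321 = ((-34 + (-79 + 17/2))*(-143) - 199) + 321 = ((-34 - 141/2)*(-143) - 199) + 321 = (-209/2*(-143) - 199) + 321 = (29887/2 - 199) + 321 = 29489/2 + 321 = 30131/2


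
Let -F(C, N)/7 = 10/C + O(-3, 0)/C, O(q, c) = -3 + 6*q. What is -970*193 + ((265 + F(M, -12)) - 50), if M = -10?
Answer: -1870027/10 ≈ -1.8700e+5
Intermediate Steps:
F(C, N) = 77/C (F(C, N) = -7*(10/C + (-3 + 6*(-3))/C) = -7*(10/C + (-3 - 18)/C) = -7*(10/C - 21/C) = -(-77)/C = 77/C)
-970*193 + ((265 + F(M, -12)) - 50) = -970*193 + ((265 + 77/(-10)) - 50) = -187210 + ((265 + 77*(-⅒)) - 50) = -187210 + ((265 - 77/10) - 50) = -187210 + (2573/10 - 50) = -187210 + 2073/10 = -1870027/10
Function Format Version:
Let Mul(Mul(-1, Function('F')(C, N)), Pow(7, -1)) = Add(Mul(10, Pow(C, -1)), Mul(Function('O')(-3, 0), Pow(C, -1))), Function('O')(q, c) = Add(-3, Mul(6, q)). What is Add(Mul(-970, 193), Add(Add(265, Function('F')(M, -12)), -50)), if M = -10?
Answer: Rational(-1870027, 10) ≈ -1.8700e+5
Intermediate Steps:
Function('F')(C, N) = Mul(77, Pow(C, -1)) (Function('F')(C, N) = Mul(-7, Add(Mul(10, Pow(C, -1)), Mul(Add(-3, Mul(6, -3)), Pow(C, -1)))) = Mul(-7, Add(Mul(10, Pow(C, -1)), Mul(Add(-3, -18), Pow(C, -1)))) = Mul(-7, Add(Mul(10, Pow(C, -1)), Mul(-21, Pow(C, -1)))) = Mul(-7, Mul(-11, Pow(C, -1))) = Mul(77, Pow(C, -1)))
Add(Mul(-970, 193), Add(Add(265, Function('F')(M, -12)), -50)) = Add(Mul(-970, 193), Add(Add(265, Mul(77, Pow(-10, -1))), -50)) = Add(-187210, Add(Add(265, Mul(77, Rational(-1, 10))), -50)) = Add(-187210, Add(Add(265, Rational(-77, 10)), -50)) = Add(-187210, Add(Rational(2573, 10), -50)) = Add(-187210, Rational(2073, 10)) = Rational(-1870027, 10)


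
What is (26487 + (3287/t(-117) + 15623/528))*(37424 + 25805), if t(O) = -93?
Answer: 27406294979893/16368 ≈ 1.6744e+9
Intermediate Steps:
(26487 + (3287/t(-117) + 15623/528))*(37424 + 25805) = (26487 + (3287/(-93) + 15623/528))*(37424 + 25805) = (26487 + (3287*(-1/93) + 15623*(1/528)))*63229 = (26487 + (-3287/93 + 15623/528))*63229 = (26487 - 94199/16368)*63229 = (433445017/16368)*63229 = 27406294979893/16368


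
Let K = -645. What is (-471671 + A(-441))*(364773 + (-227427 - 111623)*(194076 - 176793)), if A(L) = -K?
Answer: 2759946878912802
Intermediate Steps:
A(L) = 645 (A(L) = -1*(-645) = 645)
(-471671 + A(-441))*(364773 + (-227427 - 111623)*(194076 - 176793)) = (-471671 + 645)*(364773 + (-227427 - 111623)*(194076 - 176793)) = -471026*(364773 - 339050*17283) = -471026*(364773 - 5859801150) = -471026*(-5859436377) = 2759946878912802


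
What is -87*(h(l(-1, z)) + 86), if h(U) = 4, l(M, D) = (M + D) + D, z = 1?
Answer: -7830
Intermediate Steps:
l(M, D) = M + 2*D (l(M, D) = (D + M) + D = M + 2*D)
-87*(h(l(-1, z)) + 86) = -87*(4 + 86) = -87*90 = -7830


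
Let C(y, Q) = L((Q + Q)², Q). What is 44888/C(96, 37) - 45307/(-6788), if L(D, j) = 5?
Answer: 304926279/33940 ≈ 8984.3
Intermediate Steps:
C(y, Q) = 5
44888/C(96, 37) - 45307/(-6788) = 44888/5 - 45307/(-6788) = 44888*(⅕) - 45307*(-1/6788) = 44888/5 + 45307/6788 = 304926279/33940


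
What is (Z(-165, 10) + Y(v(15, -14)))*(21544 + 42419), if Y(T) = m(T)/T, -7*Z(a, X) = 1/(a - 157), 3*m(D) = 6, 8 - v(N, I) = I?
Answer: 6298965/1078 ≈ 5843.2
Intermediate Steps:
v(N, I) = 8 - I
m(D) = 2 (m(D) = (⅓)*6 = 2)
Z(a, X) = -1/(7*(-157 + a)) (Z(a, X) = -1/(7*(a - 157)) = -1/(7*(-157 + a)))
Y(T) = 2/T
(Z(-165, 10) + Y(v(15, -14)))*(21544 + 42419) = (-1/(-1099 + 7*(-165)) + 2/(8 - 1*(-14)))*(21544 + 42419) = (-1/(-1099 - 1155) + 2/(8 + 14))*63963 = (-1/(-2254) + 2/22)*63963 = (-1*(-1/2254) + 2*(1/22))*63963 = (1/2254 + 1/11)*63963 = (2265/24794)*63963 = 6298965/1078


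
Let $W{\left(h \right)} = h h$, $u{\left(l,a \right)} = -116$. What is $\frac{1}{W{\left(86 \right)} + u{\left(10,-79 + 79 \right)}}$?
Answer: $\frac{1}{7280} \approx 0.00013736$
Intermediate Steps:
$W{\left(h \right)} = h^{2}$
$\frac{1}{W{\left(86 \right)} + u{\left(10,-79 + 79 \right)}} = \frac{1}{86^{2} - 116} = \frac{1}{7396 - 116} = \frac{1}{7280}$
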